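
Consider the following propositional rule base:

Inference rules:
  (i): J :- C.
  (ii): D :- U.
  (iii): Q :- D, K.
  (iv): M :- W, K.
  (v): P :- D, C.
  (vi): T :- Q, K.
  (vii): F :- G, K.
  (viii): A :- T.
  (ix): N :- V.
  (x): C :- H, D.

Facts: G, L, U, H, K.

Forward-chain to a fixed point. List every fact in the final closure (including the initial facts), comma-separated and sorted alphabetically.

[1] (ii) [D :- U.]; (vii) [F :- G, K.]. ⇒ new: D, F.
[2] (iii) [Q :- D, K.]; (x) [C :- H, D.]. ⇒ new: Q, C.
[3] (i) [J :- C.]; (v) [P :- D, C.]; (vi) [T :- Q, K.]. ⇒ new: J, P, T.
[4] (viii) [A :- T.]. ⇒ new: A.

A, C, D, F, G, H, J, K, L, P, Q, T, U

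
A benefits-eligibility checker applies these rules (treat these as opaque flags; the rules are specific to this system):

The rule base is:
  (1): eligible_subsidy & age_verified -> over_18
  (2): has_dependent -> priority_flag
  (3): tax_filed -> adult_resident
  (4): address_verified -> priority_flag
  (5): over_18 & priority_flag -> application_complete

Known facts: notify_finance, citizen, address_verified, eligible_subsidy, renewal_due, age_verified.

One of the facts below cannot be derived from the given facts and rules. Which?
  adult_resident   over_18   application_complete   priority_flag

Round 1 — (1), (4), derive over_18, priority_flag.
Round 2 — (5), derive application_complete.
Derived: priority_flag (round 1), application_complete (round 2), over_18 (round 1). adult_resident never appears in any round.

adult_resident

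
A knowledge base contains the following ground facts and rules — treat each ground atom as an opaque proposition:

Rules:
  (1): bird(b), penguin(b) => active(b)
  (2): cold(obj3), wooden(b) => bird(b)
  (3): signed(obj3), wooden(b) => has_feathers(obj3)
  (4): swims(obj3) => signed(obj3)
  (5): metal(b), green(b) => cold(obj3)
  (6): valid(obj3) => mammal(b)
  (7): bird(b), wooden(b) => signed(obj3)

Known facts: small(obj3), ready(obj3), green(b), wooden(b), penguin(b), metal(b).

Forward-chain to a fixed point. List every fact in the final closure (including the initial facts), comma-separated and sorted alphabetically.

Round 1: (5) [metal(b), green(b) => cold(obj3)]. Adds cold(obj3).
Round 2: (2) [cold(obj3), wooden(b) => bird(b)]. Adds bird(b).
Round 3: (1) [bird(b), penguin(b) => active(b)]; (7) [bird(b), wooden(b) => signed(obj3)]. Adds active(b), signed(obj3).
Round 4: (3) [signed(obj3), wooden(b) => has_feathers(obj3)]. Adds has_feathers(obj3).

active(b), bird(b), cold(obj3), green(b), has_feathers(obj3), metal(b), penguin(b), ready(obj3), signed(obj3), small(obj3), wooden(b)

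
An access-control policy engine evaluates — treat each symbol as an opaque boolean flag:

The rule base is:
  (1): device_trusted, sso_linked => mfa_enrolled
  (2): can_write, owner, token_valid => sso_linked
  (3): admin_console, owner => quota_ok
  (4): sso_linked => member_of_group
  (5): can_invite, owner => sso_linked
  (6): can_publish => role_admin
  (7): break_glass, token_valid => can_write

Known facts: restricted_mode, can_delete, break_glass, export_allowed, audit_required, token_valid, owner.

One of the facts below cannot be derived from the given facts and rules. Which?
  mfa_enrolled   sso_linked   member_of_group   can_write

Round 1: (7) [break_glass, token_valid => can_write]. New: can_write.
Round 2: (2) [can_write, owner, token_valid => sso_linked]. New: sso_linked.
Round 3: (4) [sso_linked => member_of_group]. New: member_of_group.
Derived: sso_linked (round 2), member_of_group (round 3), can_write (round 1). mfa_enrolled never appears in any round.

mfa_enrolled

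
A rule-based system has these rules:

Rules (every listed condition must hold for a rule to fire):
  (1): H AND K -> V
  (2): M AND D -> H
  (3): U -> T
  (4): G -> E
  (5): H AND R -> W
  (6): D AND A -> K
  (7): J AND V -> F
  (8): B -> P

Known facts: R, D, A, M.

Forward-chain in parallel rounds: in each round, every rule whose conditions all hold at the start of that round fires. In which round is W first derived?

Round 1: (2) [M AND D -> H]; (6) [D AND A -> K]. Adds H, K.
Round 2: (1) [H AND K -> V]; (5) [H AND R -> W]. Adds V, W.
W first appears in round 2.

2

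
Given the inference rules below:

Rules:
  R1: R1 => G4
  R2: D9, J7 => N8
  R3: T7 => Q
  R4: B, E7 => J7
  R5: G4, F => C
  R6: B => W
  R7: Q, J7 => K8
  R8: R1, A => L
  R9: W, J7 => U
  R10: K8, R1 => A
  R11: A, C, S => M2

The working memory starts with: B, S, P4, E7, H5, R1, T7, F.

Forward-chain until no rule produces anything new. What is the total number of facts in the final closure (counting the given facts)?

Round 1: R1 [R1 => G4]; R3 [T7 => Q]; R4 [B, E7 => J7]; R6 [B => W]. New: G4, Q, J7, W.
Round 2: R5 [G4, F => C]; R7 [Q, J7 => K8]; R9 [W, J7 => U]. New: C, K8, U.
Round 3: R10 [K8, R1 => A]. New: A.
Round 4: R8 [R1, A => L]; R11 [A, C, S => M2]. New: L, M2.
Closure: {A, B, C, E7, F, G4, H5, J7, K8, L, M2, P4, Q, R1, S, T7, U, W} — 18 facts.

18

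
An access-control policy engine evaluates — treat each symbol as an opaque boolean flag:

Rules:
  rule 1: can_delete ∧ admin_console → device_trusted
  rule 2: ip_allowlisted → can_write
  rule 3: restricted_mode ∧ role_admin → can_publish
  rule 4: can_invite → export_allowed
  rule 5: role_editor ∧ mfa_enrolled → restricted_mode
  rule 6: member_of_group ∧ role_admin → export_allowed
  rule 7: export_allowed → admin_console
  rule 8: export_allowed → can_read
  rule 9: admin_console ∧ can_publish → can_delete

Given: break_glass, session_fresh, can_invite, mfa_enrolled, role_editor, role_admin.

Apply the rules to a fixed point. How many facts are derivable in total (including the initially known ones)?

Round 1 — rule 4, rule 5, derive export_allowed, restricted_mode.
Round 2 — rule 3, rule 7, rule 8, derive can_publish, admin_console, can_read.
Round 3 — rule 9, derive can_delete.
Round 4 — rule 1, derive device_trusted.
Closure: {admin_console, break_glass, can_delete, can_invite, can_publish, can_read, device_trusted, export_allowed, mfa_enrolled, restricted_mode, role_admin, role_editor, session_fresh} — 13 facts.

13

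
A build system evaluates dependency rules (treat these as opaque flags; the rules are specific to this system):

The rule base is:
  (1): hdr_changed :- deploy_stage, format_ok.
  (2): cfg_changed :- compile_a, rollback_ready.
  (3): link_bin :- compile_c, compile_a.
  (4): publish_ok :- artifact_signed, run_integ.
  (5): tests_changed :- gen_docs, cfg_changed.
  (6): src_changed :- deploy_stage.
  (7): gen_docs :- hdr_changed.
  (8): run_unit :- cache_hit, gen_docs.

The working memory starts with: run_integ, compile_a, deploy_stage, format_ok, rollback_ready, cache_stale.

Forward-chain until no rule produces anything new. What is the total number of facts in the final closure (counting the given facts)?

11

Round 1: (1) [hdr_changed :- deploy_stage, format_ok.]; (2) [cfg_changed :- compile_a, rollback_ready.]; (6) [src_changed :- deploy_stage.]. New: hdr_changed, cfg_changed, src_changed.
Round 2: (7) [gen_docs :- hdr_changed.]. New: gen_docs.
Round 3: (5) [tests_changed :- gen_docs, cfg_changed.]. New: tests_changed.
Closure: {cache_stale, cfg_changed, compile_a, deploy_stage, format_ok, gen_docs, hdr_changed, rollback_ready, run_integ, src_changed, tests_changed} — 11 facts.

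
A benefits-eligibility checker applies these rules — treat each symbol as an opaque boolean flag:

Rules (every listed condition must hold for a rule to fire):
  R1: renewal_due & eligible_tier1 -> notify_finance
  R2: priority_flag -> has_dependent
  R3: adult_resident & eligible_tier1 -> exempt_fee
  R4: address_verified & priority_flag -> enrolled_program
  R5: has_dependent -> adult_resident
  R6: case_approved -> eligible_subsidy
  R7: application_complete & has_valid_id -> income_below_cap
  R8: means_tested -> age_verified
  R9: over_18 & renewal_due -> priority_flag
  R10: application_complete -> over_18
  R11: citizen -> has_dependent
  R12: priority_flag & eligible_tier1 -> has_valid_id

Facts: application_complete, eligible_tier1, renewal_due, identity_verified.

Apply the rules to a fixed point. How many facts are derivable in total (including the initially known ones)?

12

Round 1 — R1, R10, derive notify_finance, over_18.
Round 2 — R9, derive priority_flag.
Round 3 — R2, R12, derive has_dependent, has_valid_id.
Round 4 — R5, R7, derive adult_resident, income_below_cap.
Round 5 — R3, derive exempt_fee.
Closure: {adult_resident, application_complete, eligible_tier1, exempt_fee, has_dependent, has_valid_id, identity_verified, income_below_cap, notify_finance, over_18, priority_flag, renewal_due} — 12 facts.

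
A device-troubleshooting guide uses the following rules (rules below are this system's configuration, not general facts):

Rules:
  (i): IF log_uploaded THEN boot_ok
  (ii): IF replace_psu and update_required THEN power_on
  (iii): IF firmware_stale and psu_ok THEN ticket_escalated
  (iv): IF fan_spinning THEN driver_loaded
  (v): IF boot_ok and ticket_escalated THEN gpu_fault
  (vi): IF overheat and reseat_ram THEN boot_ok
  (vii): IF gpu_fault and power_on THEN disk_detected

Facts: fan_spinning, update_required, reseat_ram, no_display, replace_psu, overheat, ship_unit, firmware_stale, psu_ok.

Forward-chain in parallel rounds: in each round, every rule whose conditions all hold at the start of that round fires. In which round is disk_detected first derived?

Round 1 fires (ii), (iii), (iv), (vi), giving power_on, ticket_escalated, driver_loaded, boot_ok.
Round 2 fires (v), giving gpu_fault.
Round 3 fires (vii), giving disk_detected.
disk_detected first appears in round 3.

3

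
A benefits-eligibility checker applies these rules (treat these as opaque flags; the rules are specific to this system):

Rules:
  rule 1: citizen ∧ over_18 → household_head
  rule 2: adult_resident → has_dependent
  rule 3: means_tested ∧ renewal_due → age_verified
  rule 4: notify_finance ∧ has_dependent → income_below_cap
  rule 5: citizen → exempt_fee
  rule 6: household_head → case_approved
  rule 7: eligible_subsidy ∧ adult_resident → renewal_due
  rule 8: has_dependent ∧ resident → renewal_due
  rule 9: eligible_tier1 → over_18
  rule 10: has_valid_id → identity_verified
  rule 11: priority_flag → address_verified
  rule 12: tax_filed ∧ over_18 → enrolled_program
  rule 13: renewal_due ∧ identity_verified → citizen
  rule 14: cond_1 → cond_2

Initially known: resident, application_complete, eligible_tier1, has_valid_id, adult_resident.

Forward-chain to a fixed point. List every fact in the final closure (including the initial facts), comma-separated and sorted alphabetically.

adult_resident, application_complete, case_approved, citizen, eligible_tier1, exempt_fee, has_dependent, has_valid_id, household_head, identity_verified, over_18, renewal_due, resident

Round 1: rule 2 [adult_resident → has_dependent]; rule 9 [eligible_tier1 → over_18]; rule 10 [has_valid_id → identity_verified]. New: has_dependent, over_18, identity_verified.
Round 2: rule 8 [has_dependent ∧ resident → renewal_due]. New: renewal_due.
Round 3: rule 13 [renewal_due ∧ identity_verified → citizen]. New: citizen.
Round 4: rule 1 [citizen ∧ over_18 → household_head]; rule 5 [citizen → exempt_fee]. New: household_head, exempt_fee.
Round 5: rule 6 [household_head → case_approved]. New: case_approved.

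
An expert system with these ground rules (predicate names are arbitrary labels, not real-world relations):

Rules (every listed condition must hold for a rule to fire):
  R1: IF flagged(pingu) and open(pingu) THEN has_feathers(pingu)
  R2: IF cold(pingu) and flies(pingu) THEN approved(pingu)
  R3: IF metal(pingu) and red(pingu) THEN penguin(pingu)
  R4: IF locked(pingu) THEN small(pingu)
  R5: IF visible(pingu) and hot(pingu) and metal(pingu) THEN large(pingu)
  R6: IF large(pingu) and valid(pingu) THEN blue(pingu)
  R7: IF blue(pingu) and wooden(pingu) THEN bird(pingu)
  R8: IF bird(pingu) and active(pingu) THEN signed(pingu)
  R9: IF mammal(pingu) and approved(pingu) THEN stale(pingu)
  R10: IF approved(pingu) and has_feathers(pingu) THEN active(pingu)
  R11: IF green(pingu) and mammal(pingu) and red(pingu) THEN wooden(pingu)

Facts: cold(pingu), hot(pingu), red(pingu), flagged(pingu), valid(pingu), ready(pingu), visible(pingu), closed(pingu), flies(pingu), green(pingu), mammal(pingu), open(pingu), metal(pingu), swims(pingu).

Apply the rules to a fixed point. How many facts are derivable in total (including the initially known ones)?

[1] R1 [IF flagged(pingu) and open(pingu) THEN has_feathers(pingu)]; R2 [IF cold(pingu) and flies(pingu) THEN approved(pingu)]; R3 [IF metal(pingu) and red(pingu) THEN penguin(pingu)]; R5 [IF visible(pingu) and hot(pingu) and metal(pingu) THEN large(pingu)]; R11 [IF green(pingu) and mammal(pingu) and red(pingu) THEN wooden(pingu)]. ⇒ new: has_feathers(pingu), approved(pingu), penguin(pingu), large(pingu), wooden(pingu).
[2] R6 [IF large(pingu) and valid(pingu) THEN blue(pingu)]; R9 [IF mammal(pingu) and approved(pingu) THEN stale(pingu)]; R10 [IF approved(pingu) and has_feathers(pingu) THEN active(pingu)]. ⇒ new: blue(pingu), stale(pingu), active(pingu).
[3] R7 [IF blue(pingu) and wooden(pingu) THEN bird(pingu)]. ⇒ new: bird(pingu).
[4] R8 [IF bird(pingu) and active(pingu) THEN signed(pingu)]. ⇒ new: signed(pingu).
Closure: {active(pingu), approved(pingu), bird(pingu), blue(pingu), closed(pingu), cold(pingu), flagged(pingu), flies(pingu), green(pingu), has_feathers(pingu), hot(pingu), large(pingu), mammal(pingu), metal(pingu), open(pingu), penguin(pingu), ready(pingu), red(pingu), signed(pingu), stale(pingu), swims(pingu), valid(pingu), visible(pingu), wooden(pingu)} — 24 facts.

24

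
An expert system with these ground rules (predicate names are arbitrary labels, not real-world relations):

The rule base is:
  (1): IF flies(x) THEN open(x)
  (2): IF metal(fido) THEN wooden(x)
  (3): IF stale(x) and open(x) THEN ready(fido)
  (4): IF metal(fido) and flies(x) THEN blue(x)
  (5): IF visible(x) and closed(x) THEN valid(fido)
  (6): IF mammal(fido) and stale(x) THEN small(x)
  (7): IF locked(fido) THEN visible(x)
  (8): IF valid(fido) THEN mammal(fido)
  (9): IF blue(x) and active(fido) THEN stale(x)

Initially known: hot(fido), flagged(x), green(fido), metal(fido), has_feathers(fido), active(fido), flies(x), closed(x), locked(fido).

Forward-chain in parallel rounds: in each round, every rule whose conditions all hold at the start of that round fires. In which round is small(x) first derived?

Round 1: (1) [IF flies(x) THEN open(x)]; (2) [IF metal(fido) THEN wooden(x)]; (4) [IF metal(fido) and flies(x) THEN blue(x)]; (7) [IF locked(fido) THEN visible(x)]. Adds open(x), wooden(x), blue(x), visible(x).
Round 2: (5) [IF visible(x) and closed(x) THEN valid(fido)]; (9) [IF blue(x) and active(fido) THEN stale(x)]. Adds valid(fido), stale(x).
Round 3: (3) [IF stale(x) and open(x) THEN ready(fido)]; (8) [IF valid(fido) THEN mammal(fido)]. Adds ready(fido), mammal(fido).
Round 4: (6) [IF mammal(fido) and stale(x) THEN small(x)]. Adds small(x).
small(x) first appears in round 4.

4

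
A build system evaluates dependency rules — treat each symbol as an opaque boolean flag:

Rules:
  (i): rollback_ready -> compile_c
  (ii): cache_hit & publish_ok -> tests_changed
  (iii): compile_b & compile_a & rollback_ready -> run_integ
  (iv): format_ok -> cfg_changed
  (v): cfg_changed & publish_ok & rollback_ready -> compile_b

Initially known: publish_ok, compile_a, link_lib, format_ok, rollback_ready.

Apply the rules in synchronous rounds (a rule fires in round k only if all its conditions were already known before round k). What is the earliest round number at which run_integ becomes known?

[1] (i) [rollback_ready -> compile_c]; (iv) [format_ok -> cfg_changed]. ⇒ new: compile_c, cfg_changed.
[2] (v) [cfg_changed & publish_ok & rollback_ready -> compile_b]. ⇒ new: compile_b.
[3] (iii) [compile_b & compile_a & rollback_ready -> run_integ]. ⇒ new: run_integ.
run_integ first appears in round 3.

3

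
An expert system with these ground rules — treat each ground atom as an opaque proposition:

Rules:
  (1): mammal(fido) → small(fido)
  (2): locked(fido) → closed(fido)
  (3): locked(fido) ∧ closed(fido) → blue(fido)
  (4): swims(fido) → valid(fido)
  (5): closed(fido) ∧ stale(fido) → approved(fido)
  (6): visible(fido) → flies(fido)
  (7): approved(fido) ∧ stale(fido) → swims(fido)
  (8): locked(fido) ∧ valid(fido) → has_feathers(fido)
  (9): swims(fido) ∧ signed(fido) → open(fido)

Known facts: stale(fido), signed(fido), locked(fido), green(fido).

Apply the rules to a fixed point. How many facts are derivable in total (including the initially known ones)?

11

[1] (2) [locked(fido) → closed(fido)]. ⇒ new: closed(fido).
[2] (3) [locked(fido) ∧ closed(fido) → blue(fido)]; (5) [closed(fido) ∧ stale(fido) → approved(fido)]. ⇒ new: blue(fido), approved(fido).
[3] (7) [approved(fido) ∧ stale(fido) → swims(fido)]. ⇒ new: swims(fido).
[4] (4) [swims(fido) → valid(fido)]; (9) [swims(fido) ∧ signed(fido) → open(fido)]. ⇒ new: valid(fido), open(fido).
[5] (8) [locked(fido) ∧ valid(fido) → has_feathers(fido)]. ⇒ new: has_feathers(fido).
Closure: {approved(fido), blue(fido), closed(fido), green(fido), has_feathers(fido), locked(fido), open(fido), signed(fido), stale(fido), swims(fido), valid(fido)} — 11 facts.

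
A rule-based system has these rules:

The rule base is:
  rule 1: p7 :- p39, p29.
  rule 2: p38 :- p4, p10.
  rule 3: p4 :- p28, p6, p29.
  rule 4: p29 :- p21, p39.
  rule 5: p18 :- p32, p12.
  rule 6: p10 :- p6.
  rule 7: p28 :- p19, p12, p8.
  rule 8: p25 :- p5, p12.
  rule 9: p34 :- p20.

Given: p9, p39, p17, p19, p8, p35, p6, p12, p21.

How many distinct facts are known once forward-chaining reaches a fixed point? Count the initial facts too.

Round 1: rule 4 [p29 :- p21, p39.]; rule 6 [p10 :- p6.]; rule 7 [p28 :- p19, p12, p8.]. Adds p29, p10, p28.
Round 2: rule 1 [p7 :- p39, p29.]; rule 3 [p4 :- p28, p6, p29.]. Adds p7, p4.
Round 3: rule 2 [p38 :- p4, p10.]. Adds p38.
Closure: {p10, p12, p17, p19, p21, p28, p29, p35, p38, p39, p4, p6, p7, p8, p9} — 15 facts.

15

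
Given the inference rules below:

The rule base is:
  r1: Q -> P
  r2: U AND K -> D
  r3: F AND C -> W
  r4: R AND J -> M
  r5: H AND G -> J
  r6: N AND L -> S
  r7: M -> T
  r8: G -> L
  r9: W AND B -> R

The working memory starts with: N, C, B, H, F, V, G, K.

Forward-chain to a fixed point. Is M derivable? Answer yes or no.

Round 1: r3 [F AND C -> W]; r5 [H AND G -> J]; r8 [G -> L]. New: W, J, L.
Round 2: r6 [N AND L -> S]; r9 [W AND B -> R]. New: S, R.
Round 3: r4 [R AND J -> M]. New: M.
Round 4: r7 [M -> T]. New: T.
M appears in round 3, so it is derivable.

yes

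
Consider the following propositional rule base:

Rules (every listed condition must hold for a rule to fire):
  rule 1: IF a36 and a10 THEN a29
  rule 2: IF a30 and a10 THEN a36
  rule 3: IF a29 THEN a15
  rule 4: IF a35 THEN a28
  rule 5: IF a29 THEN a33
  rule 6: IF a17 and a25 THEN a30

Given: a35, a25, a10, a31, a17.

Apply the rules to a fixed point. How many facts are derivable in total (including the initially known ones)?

11

Round 1 fires rule 4, rule 6, giving a28, a30.
Round 2 fires rule 2, giving a36.
Round 3 fires rule 1, giving a29.
Round 4 fires rule 3, rule 5, giving a15, a33.
Closure: {a10, a15, a17, a25, a28, a29, a30, a31, a33, a35, a36} — 11 facts.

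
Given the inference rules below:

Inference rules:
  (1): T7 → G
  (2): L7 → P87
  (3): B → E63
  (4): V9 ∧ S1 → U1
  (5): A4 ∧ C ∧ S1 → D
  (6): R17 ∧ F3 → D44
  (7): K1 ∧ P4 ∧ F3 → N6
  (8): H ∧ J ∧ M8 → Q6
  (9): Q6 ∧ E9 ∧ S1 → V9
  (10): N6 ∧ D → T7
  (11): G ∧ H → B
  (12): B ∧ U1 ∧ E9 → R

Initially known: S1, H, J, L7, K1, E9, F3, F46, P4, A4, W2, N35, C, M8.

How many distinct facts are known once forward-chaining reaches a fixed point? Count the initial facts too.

[1] (2) [L7 → P87]; (5) [A4 ∧ C ∧ S1 → D]; (7) [K1 ∧ P4 ∧ F3 → N6]; (8) [H ∧ J ∧ M8 → Q6]. ⇒ new: P87, D, N6, Q6.
[2] (9) [Q6 ∧ E9 ∧ S1 → V9]; (10) [N6 ∧ D → T7]. ⇒ new: V9, T7.
[3] (1) [T7 → G]; (4) [V9 ∧ S1 → U1]. ⇒ new: G, U1.
[4] (11) [G ∧ H → B]. ⇒ new: B.
[5] (3) [B → E63]; (12) [B ∧ U1 ∧ E9 → R]. ⇒ new: E63, R.
Closure: {A4, B, C, D, E63, E9, F3, F46, G, H, J, K1, L7, M8, N35, N6, P4, P87, Q6, R, S1, T7, U1, V9, W2} — 25 facts.

25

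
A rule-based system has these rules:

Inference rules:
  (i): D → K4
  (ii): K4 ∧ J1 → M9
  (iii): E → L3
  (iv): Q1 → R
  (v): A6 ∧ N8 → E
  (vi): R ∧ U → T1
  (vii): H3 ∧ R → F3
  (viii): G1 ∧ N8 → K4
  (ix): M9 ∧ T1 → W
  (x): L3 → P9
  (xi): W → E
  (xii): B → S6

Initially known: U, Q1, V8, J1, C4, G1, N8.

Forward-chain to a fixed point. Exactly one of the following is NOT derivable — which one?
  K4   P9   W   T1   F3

F3

Round 1: (iv) [Q1 → R]; (viii) [G1 ∧ N8 → K4]. Adds R, K4.
Round 2: (ii) [K4 ∧ J1 → M9]; (vi) [R ∧ U → T1]. Adds M9, T1.
Round 3: (ix) [M9 ∧ T1 → W]. Adds W.
Round 4: (xi) [W → E]. Adds E.
Round 5: (iii) [E → L3]. Adds L3.
Round 6: (x) [L3 → P9]. Adds P9.
Derived: K4 (round 1), P9 (round 6), W (round 3), T1 (round 2). F3 never appears in any round.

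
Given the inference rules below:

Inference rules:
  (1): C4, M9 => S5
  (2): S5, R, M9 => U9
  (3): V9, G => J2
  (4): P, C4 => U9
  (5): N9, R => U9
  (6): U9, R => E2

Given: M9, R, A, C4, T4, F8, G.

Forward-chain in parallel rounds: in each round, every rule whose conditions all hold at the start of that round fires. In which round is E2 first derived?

Round 1 — (1), derive S5.
Round 2 — (2), derive U9.
Round 3 — (6), derive E2.
E2 first appears in round 3.

3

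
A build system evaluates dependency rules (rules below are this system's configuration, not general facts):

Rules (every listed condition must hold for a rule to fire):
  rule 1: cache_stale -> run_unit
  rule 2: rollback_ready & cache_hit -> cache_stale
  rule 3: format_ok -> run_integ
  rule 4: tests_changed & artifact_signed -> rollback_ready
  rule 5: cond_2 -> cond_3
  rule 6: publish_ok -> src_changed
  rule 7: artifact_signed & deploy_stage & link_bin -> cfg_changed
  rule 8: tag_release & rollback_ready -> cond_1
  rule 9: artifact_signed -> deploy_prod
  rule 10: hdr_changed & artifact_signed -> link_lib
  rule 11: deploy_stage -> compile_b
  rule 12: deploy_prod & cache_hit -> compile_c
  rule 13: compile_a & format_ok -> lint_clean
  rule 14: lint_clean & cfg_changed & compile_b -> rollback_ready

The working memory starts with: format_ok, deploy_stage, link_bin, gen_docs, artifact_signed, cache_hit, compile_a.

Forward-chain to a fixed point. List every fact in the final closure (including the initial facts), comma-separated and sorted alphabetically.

Round 1 fires rule 3, rule 7, rule 9, rule 11, rule 13, giving run_integ, cfg_changed, deploy_prod, compile_b, lint_clean.
Round 2 fires rule 12, rule 14, giving compile_c, rollback_ready.
Round 3 fires rule 2, giving cache_stale.
Round 4 fires rule 1, giving run_unit.

artifact_signed, cache_hit, cache_stale, cfg_changed, compile_a, compile_b, compile_c, deploy_prod, deploy_stage, format_ok, gen_docs, link_bin, lint_clean, rollback_ready, run_integ, run_unit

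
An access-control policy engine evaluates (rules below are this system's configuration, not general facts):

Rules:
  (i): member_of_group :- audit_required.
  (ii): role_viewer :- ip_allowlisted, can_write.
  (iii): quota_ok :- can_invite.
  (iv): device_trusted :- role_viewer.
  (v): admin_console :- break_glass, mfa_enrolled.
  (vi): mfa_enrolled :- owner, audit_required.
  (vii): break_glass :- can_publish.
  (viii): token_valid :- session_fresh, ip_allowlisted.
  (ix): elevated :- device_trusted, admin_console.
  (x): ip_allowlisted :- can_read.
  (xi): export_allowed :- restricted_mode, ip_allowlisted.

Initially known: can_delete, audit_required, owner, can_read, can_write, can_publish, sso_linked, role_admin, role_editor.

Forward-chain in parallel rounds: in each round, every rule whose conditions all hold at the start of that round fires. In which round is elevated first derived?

Round 1: (i) [member_of_group :- audit_required.]; (vi) [mfa_enrolled :- owner, audit_required.]; (vii) [break_glass :- can_publish.]; (x) [ip_allowlisted :- can_read.]. Adds member_of_group, mfa_enrolled, break_glass, ip_allowlisted.
Round 2: (ii) [role_viewer :- ip_allowlisted, can_write.]; (v) [admin_console :- break_glass, mfa_enrolled.]. Adds role_viewer, admin_console.
Round 3: (iv) [device_trusted :- role_viewer.]. Adds device_trusted.
Round 4: (ix) [elevated :- device_trusted, admin_console.]. Adds elevated.
elevated first appears in round 4.

4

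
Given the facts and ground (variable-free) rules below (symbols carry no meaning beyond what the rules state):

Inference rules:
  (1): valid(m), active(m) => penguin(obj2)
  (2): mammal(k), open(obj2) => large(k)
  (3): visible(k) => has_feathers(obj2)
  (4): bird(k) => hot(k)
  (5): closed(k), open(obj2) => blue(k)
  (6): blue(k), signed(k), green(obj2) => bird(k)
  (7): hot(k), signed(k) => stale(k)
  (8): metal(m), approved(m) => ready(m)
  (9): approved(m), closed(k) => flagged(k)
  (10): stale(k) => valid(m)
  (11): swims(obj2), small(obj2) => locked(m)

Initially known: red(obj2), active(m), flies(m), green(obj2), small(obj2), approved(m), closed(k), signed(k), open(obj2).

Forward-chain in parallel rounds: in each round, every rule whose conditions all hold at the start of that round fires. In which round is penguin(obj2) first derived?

6

[1] (5) [closed(k), open(obj2) => blue(k)]; (9) [approved(m), closed(k) => flagged(k)]. ⇒ new: blue(k), flagged(k).
[2] (6) [blue(k), signed(k), green(obj2) => bird(k)]. ⇒ new: bird(k).
[3] (4) [bird(k) => hot(k)]. ⇒ new: hot(k).
[4] (7) [hot(k), signed(k) => stale(k)]. ⇒ new: stale(k).
[5] (10) [stale(k) => valid(m)]. ⇒ new: valid(m).
[6] (1) [valid(m), active(m) => penguin(obj2)]. ⇒ new: penguin(obj2).
penguin(obj2) first appears in round 6.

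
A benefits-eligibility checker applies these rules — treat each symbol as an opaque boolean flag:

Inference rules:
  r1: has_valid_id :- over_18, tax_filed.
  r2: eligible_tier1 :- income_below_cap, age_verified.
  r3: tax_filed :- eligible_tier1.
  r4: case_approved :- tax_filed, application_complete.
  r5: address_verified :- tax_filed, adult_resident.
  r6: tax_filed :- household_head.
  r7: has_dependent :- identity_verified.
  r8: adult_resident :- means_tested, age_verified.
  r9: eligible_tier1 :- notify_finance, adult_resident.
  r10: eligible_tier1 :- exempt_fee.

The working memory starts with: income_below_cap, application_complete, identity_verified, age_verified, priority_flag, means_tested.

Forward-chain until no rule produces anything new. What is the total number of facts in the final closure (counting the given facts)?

12

Round 1: r2 [eligible_tier1 :- income_below_cap, age_verified.]; r7 [has_dependent :- identity_verified.]; r8 [adult_resident :- means_tested, age_verified.]. Adds eligible_tier1, has_dependent, adult_resident.
Round 2: r3 [tax_filed :- eligible_tier1.]. Adds tax_filed.
Round 3: r4 [case_approved :- tax_filed, application_complete.]; r5 [address_verified :- tax_filed, adult_resident.]. Adds case_approved, address_verified.
Closure: {address_verified, adult_resident, age_verified, application_complete, case_approved, eligible_tier1, has_dependent, identity_verified, income_below_cap, means_tested, priority_flag, tax_filed} — 12 facts.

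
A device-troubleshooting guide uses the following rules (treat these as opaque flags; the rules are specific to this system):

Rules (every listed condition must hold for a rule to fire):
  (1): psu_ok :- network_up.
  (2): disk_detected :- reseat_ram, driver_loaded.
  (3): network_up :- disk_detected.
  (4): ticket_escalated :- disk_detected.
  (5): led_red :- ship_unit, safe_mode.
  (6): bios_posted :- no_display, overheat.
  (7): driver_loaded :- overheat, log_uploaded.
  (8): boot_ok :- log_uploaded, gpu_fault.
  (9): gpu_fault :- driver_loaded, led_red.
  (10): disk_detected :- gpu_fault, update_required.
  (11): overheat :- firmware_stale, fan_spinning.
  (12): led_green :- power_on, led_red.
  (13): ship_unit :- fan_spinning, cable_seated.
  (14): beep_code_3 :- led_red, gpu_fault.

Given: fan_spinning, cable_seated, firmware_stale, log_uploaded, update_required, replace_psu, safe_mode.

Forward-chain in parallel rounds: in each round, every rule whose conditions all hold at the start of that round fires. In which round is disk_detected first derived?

Round 1 — (11), (13), derive overheat, ship_unit.
Round 2 — (5), (7), derive led_red, driver_loaded.
Round 3 — (9), derive gpu_fault.
Round 4 — (8), (10), (14), derive boot_ok, disk_detected, beep_code_3.
disk_detected first appears in round 4.

4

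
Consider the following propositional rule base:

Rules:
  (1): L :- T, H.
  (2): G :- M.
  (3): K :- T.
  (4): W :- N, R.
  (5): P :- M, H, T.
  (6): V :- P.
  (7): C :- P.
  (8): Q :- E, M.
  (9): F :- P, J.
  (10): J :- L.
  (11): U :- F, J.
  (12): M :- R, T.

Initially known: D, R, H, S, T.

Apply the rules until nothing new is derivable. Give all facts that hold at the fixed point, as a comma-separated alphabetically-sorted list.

Round 1 — (1), (3), (12), derive L, K, M.
Round 2 — (2), (5), (10), derive G, P, J.
Round 3 — (6), (7), (9), derive V, C, F.
Round 4 — (11), derive U.

C, D, F, G, H, J, K, L, M, P, R, S, T, U, V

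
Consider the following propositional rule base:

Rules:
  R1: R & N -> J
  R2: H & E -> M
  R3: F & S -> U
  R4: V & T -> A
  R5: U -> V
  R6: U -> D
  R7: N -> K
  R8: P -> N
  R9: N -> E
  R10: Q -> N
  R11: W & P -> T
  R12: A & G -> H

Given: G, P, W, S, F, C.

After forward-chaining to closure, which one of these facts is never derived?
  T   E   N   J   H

J

Round 1: R3 [F & S -> U]; R8 [P -> N]; R11 [W & P -> T]. Adds U, N, T.
Round 2: R5 [U -> V]; R6 [U -> D]; R7 [N -> K]; R9 [N -> E]. Adds V, D, K, E.
Round 3: R4 [V & T -> A]. Adds A.
Round 4: R12 [A & G -> H]. Adds H.
Round 5: R2 [H & E -> M]. Adds M.
Derived: E (round 2), N (round 1), T (round 1), H (round 4). J never appears in any round.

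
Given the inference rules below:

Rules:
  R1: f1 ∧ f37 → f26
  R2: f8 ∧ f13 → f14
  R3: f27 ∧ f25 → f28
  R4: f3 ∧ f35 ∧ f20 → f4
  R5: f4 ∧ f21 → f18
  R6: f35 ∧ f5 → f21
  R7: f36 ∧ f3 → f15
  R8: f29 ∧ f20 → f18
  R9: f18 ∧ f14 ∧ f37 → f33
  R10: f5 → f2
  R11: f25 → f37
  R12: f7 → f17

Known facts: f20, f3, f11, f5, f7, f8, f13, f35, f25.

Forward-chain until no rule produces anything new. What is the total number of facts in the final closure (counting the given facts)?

17

Round 1: R2 [f8 ∧ f13 → f14]; R4 [f3 ∧ f35 ∧ f20 → f4]; R6 [f35 ∧ f5 → f21]; R10 [f5 → f2]; R11 [f25 → f37]; R12 [f7 → f17]. Adds f14, f4, f21, f2, f37, f17.
Round 2: R5 [f4 ∧ f21 → f18]. Adds f18.
Round 3: R9 [f18 ∧ f14 ∧ f37 → f33]. Adds f33.
Closure: {f11, f13, f14, f17, f18, f2, f20, f21, f25, f3, f33, f35, f37, f4, f5, f7, f8} — 17 facts.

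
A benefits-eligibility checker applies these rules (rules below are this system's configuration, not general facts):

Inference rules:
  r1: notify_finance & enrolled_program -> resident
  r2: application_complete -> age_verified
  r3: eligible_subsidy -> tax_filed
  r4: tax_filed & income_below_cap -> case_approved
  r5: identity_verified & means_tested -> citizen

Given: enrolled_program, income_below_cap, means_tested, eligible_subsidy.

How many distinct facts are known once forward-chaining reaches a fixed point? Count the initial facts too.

6

Round 1: r3 [eligible_subsidy -> tax_filed]. Adds tax_filed.
Round 2: r4 [tax_filed & income_below_cap -> case_approved]. Adds case_approved.
Closure: {case_approved, eligible_subsidy, enrolled_program, income_below_cap, means_tested, tax_filed} — 6 facts.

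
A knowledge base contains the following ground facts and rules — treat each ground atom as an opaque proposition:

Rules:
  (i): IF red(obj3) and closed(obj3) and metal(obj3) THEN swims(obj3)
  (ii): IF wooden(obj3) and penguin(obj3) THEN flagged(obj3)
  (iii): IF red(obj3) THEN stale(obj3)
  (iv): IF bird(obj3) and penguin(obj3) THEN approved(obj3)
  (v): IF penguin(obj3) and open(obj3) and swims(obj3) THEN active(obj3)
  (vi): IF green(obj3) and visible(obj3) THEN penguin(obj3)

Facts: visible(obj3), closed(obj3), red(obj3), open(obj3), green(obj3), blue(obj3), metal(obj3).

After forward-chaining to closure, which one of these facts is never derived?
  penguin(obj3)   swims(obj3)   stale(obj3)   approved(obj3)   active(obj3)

Round 1 — (i), (iii), (vi), derive swims(obj3), stale(obj3), penguin(obj3).
Round 2 — (v), derive active(obj3).
Derived: penguin(obj3) (round 1), active(obj3) (round 2), swims(obj3) (round 1), stale(obj3) (round 1). approved(obj3) never appears in any round.

approved(obj3)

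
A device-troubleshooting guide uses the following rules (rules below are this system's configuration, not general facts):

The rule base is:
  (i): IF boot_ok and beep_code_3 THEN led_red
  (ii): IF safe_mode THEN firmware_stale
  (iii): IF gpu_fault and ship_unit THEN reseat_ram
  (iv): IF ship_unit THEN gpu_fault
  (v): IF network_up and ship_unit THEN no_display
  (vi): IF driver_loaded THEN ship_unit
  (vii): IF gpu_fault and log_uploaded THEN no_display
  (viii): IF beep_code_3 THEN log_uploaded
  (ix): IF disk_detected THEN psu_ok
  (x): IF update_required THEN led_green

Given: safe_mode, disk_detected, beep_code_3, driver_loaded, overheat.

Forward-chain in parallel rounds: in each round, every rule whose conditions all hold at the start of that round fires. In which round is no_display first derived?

3

Round 1 fires (ii), (vi), (viii), (ix), giving firmware_stale, ship_unit, log_uploaded, psu_ok.
Round 2 fires (iv), giving gpu_fault.
Round 3 fires (iii), (vii), giving reseat_ram, no_display.
no_display first appears in round 3.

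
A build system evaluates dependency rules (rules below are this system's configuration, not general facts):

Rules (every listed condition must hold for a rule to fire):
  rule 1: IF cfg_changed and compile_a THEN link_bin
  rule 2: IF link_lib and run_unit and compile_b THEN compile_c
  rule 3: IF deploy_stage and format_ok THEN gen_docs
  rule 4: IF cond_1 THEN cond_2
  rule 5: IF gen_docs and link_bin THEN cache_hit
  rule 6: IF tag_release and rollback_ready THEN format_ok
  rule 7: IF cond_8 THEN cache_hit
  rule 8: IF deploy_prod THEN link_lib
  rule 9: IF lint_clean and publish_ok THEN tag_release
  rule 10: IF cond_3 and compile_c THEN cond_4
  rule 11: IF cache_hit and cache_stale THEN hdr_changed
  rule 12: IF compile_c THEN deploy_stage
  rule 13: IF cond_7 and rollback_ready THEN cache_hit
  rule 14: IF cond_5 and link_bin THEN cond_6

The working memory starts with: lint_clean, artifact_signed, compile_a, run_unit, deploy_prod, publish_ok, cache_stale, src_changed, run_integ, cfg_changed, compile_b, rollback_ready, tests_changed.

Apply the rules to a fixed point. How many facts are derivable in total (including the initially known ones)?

Round 1 — rule 1, rule 8, rule 9, derive link_bin, link_lib, tag_release.
Round 2 — rule 2, rule 6, derive compile_c, format_ok.
Round 3 — rule 12, derive deploy_stage.
Round 4 — rule 3, derive gen_docs.
Round 5 — rule 5, derive cache_hit.
Round 6 — rule 11, derive hdr_changed.
Closure: {artifact_signed, cache_hit, cache_stale, cfg_changed, compile_a, compile_b, compile_c, deploy_prod, deploy_stage, format_ok, gen_docs, hdr_changed, link_bin, link_lib, lint_clean, publish_ok, rollback_ready, run_integ, run_unit, src_changed, tag_release, tests_changed} — 22 facts.

22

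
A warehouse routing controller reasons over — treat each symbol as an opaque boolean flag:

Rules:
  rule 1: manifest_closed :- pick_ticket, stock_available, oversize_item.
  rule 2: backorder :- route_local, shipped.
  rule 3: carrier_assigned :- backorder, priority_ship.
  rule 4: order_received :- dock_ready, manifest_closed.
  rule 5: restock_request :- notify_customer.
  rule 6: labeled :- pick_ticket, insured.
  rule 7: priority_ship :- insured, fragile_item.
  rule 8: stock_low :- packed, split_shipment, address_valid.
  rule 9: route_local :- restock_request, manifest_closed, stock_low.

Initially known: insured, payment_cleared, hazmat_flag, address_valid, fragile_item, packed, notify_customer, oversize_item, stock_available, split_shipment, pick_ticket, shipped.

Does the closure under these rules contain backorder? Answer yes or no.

yes

Round 1: rule 1 [manifest_closed :- pick_ticket, stock_available, oversize_item.]; rule 5 [restock_request :- notify_customer.]; rule 6 [labeled :- pick_ticket, insured.]; rule 7 [priority_ship :- insured, fragile_item.]; rule 8 [stock_low :- packed, split_shipment, address_valid.]. New: manifest_closed, restock_request, labeled, priority_ship, stock_low.
Round 2: rule 9 [route_local :- restock_request, manifest_closed, stock_low.]. New: route_local.
Round 3: rule 2 [backorder :- route_local, shipped.]. New: backorder.
Round 4: rule 3 [carrier_assigned :- backorder, priority_ship.]. New: carrier_assigned.
backorder appears in round 3, so it is derivable.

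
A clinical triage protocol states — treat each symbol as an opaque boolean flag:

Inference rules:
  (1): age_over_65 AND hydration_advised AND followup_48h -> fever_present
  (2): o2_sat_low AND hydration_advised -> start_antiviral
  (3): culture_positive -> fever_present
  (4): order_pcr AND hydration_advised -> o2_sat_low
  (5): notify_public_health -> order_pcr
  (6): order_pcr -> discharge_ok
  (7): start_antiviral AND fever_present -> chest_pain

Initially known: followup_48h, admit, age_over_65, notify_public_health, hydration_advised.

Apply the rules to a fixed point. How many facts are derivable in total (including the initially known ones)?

11

Round 1: (1) [age_over_65 AND hydration_advised AND followup_48h -> fever_present]; (5) [notify_public_health -> order_pcr]. Adds fever_present, order_pcr.
Round 2: (4) [order_pcr AND hydration_advised -> o2_sat_low]; (6) [order_pcr -> discharge_ok]. Adds o2_sat_low, discharge_ok.
Round 3: (2) [o2_sat_low AND hydration_advised -> start_antiviral]. Adds start_antiviral.
Round 4: (7) [start_antiviral AND fever_present -> chest_pain]. Adds chest_pain.
Closure: {admit, age_over_65, chest_pain, discharge_ok, fever_present, followup_48h, hydration_advised, notify_public_health, o2_sat_low, order_pcr, start_antiviral} — 11 facts.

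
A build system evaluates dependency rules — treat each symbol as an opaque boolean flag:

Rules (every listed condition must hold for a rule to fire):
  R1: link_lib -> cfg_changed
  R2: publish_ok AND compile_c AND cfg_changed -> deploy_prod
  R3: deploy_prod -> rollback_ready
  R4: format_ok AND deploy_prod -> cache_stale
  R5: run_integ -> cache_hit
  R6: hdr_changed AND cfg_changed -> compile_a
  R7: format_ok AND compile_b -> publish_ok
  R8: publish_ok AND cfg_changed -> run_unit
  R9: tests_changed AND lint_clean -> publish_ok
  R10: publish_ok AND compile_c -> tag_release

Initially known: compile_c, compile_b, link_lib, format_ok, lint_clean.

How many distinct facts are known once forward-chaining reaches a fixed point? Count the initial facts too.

12

Round 1 fires R1, R7, giving cfg_changed, publish_ok.
Round 2 fires R2, R8, R10, giving deploy_prod, run_unit, tag_release.
Round 3 fires R3, R4, giving rollback_ready, cache_stale.
Closure: {cache_stale, cfg_changed, compile_b, compile_c, deploy_prod, format_ok, link_lib, lint_clean, publish_ok, rollback_ready, run_unit, tag_release} — 12 facts.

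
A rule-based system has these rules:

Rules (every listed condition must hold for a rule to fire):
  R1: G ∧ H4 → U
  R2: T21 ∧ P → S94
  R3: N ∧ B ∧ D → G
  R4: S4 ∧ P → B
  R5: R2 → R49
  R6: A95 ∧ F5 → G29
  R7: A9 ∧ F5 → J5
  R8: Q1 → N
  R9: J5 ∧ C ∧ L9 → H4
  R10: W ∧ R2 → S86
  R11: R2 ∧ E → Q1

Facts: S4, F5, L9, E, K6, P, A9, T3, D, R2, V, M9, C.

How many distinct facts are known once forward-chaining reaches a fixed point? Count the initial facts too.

Round 1 — R4, R5, R7, R11, derive B, R49, J5, Q1.
Round 2 — R8, R9, derive N, H4.
Round 3 — R3, derive G.
Round 4 — R1, derive U.
Closure: {A9, B, C, D, E, F5, G, H4, J5, K6, L9, M9, N, P, Q1, R2, R49, S4, T3, U, V} — 21 facts.

21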